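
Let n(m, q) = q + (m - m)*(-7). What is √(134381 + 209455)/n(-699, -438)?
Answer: -√9551/73 ≈ -1.3388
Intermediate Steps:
n(m, q) = q (n(m, q) = q + 0*(-7) = q + 0 = q)
√(134381 + 209455)/n(-699, -438) = √(134381 + 209455)/(-438) = √343836*(-1/438) = (6*√9551)*(-1/438) = -√9551/73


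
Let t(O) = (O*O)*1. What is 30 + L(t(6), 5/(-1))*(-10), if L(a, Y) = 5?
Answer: -20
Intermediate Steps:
t(O) = O² (t(O) = O²*1 = O²)
30 + L(t(6), 5/(-1))*(-10) = 30 + 5*(-10) = 30 - 50 = -20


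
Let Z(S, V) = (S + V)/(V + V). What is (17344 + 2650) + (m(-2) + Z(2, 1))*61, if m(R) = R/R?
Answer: 40293/2 ≈ 20147.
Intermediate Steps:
m(R) = 1
Z(S, V) = (S + V)/(2*V) (Z(S, V) = (S + V)/((2*V)) = (S + V)*(1/(2*V)) = (S + V)/(2*V))
(17344 + 2650) + (m(-2) + Z(2, 1))*61 = (17344 + 2650) + (1 + (½)*(2 + 1)/1)*61 = 19994 + (1 + (½)*1*3)*61 = 19994 + (1 + 3/2)*61 = 19994 + (5/2)*61 = 19994 + 305/2 = 40293/2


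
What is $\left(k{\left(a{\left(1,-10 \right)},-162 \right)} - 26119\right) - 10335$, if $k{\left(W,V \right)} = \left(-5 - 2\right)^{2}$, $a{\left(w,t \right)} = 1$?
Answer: $-36405$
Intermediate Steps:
$k{\left(W,V \right)} = 49$ ($k{\left(W,V \right)} = \left(-7\right)^{2} = 49$)
$\left(k{\left(a{\left(1,-10 \right)},-162 \right)} - 26119\right) - 10335 = \left(49 - 26119\right) - 10335 = -26070 - 10335 = -36405$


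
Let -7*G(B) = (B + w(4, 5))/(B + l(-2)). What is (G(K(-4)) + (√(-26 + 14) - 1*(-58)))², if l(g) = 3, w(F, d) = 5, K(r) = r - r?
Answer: 1466077/441 + 4852*I*√3/21 ≈ 3324.4 + 400.19*I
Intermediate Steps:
K(r) = 0
G(B) = -(5 + B)/(7*(3 + B)) (G(B) = -(B + 5)/(7*(B + 3)) = -(5 + B)/(7*(3 + B)))
(G(K(-4)) + (√(-26 + 14) - 1*(-58)))² = ((-5 - 1*0)/(7*(3 + 0)) + (√(-26 + 14) - 1*(-58)))² = ((⅐)*(-5 + 0)/3 + (√(-12) + 58))² = ((⅐)*(⅓)*(-5) + (2*I*√3 + 58))² = (-5/21 + (58 + 2*I*√3))² = (1213/21 + 2*I*√3)²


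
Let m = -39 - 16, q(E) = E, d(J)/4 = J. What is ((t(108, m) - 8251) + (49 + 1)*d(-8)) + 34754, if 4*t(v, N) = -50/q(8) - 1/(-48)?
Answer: 4781077/192 ≈ 24901.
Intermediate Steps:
d(J) = 4*J
m = -55
t(v, N) = -299/192 (t(v, N) = (-50/8 - 1/(-48))/4 = (-50*⅛ - 1*(-1/48))/4 = (-25/4 + 1/48)/4 = (¼)*(-299/48) = -299/192)
((t(108, m) - 8251) + (49 + 1)*d(-8)) + 34754 = ((-299/192 - 8251) + (49 + 1)*(4*(-8))) + 34754 = (-1584491/192 + 50*(-32)) + 34754 = (-1584491/192 - 1600) + 34754 = -1891691/192 + 34754 = 4781077/192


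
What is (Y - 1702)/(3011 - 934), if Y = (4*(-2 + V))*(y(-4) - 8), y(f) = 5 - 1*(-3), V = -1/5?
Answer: -1702/2077 ≈ -0.81945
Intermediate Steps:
V = -⅕ (V = -1*⅕ = -⅕ ≈ -0.20000)
y(f) = 8 (y(f) = 5 + 3 = 8)
Y = 0 (Y = (4*(-2 - ⅕))*(8 - 8) = (4*(-11/5))*0 = -44/5*0 = 0)
(Y - 1702)/(3011 - 934) = (0 - 1702)/(3011 - 934) = -1702/2077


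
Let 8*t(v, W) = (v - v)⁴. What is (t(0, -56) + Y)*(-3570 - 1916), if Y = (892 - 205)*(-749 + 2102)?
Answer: -5099297346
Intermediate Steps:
t(v, W) = 0 (t(v, W) = (v - v)⁴/8 = (⅛)*0⁴ = (⅛)*0 = 0)
Y = 929511 (Y = 687*1353 = 929511)
(t(0, -56) + Y)*(-3570 - 1916) = (0 + 929511)*(-3570 - 1916) = 929511*(-5486) = -5099297346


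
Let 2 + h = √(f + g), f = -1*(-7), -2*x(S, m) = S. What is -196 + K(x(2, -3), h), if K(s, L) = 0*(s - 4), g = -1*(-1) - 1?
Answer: -196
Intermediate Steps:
x(S, m) = -S/2
g = 0 (g = 1 - 1 = 0)
f = 7
h = -2 + √7 (h = -2 + √(7 + 0) = -2 + √7 ≈ 0.64575)
K(s, L) = 0 (K(s, L) = 0*(-4 + s) = 0)
-196 + K(x(2, -3), h) = -196 + 0 = -196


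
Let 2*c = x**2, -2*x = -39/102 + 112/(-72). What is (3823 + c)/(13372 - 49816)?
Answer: -2864115073/27299763072 ≈ -0.10491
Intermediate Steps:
x = 593/612 (x = -(-39/102 + 112/(-72))/2 = -(-39*1/102 + 112*(-1/72))/2 = -(-13/34 - 14/9)/2 = -1/2*(-593/306) = 593/612 ≈ 0.96895)
c = 351649/749088 (c = (593/612)**2/2 = (1/2)*(351649/374544) = 351649/749088 ≈ 0.46944)
(3823 + c)/(13372 - 49816) = (3823 + 351649/749088)/(13372 - 49816) = (2864115073/749088)/(-36444) = (2864115073/749088)*(-1/36444) = -2864115073/27299763072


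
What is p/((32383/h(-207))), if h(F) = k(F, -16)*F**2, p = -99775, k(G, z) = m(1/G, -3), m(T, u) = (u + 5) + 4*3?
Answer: -4604125050/2491 ≈ -1.8483e+6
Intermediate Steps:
m(T, u) = 17 + u (m(T, u) = (5 + u) + 12 = 17 + u)
k(G, z) = 14 (k(G, z) = 17 - 3 = 14)
h(F) = 14*F**2
p/((32383/h(-207))) = -99775/(32383/((14*(-207)**2))) = -99775/(32383/((14*42849))) = -99775/(32383/599886) = -99775/(32383*(1/599886)) = -99775/32383/599886 = -99775*599886/32383 = -4604125050/2491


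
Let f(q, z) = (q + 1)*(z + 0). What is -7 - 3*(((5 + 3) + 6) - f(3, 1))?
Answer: -37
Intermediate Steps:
f(q, z) = z*(1 + q) (f(q, z) = (1 + q)*z = z*(1 + q))
-7 - 3*(((5 + 3) + 6) - f(3, 1)) = -7 - 3*(((5 + 3) + 6) - (1 + 3)) = -7 - 3*((8 + 6) - 4) = -7 - 3*(14 - 1*4) = -7 - 3*(14 - 4) = -7 - 3*10 = -7 - 30 = -37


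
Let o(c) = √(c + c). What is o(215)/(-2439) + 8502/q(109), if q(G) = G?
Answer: 78 - √430/2439 ≈ 77.991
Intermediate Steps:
o(c) = √2*√c (o(c) = √(2*c) = √2*√c)
o(215)/(-2439) + 8502/q(109) = (√2*√215)/(-2439) + 8502/109 = √430*(-1/2439) + 8502*(1/109) = -√430/2439 + 78 = 78 - √430/2439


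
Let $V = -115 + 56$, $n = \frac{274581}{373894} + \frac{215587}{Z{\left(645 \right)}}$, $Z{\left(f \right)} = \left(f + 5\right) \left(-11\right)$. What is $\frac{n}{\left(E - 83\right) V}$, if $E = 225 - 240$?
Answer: $- \frac{19660857907}{3864316005550} \approx -0.0050878$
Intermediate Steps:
$E = -15$
$Z{\left(f \right)} = -55 - 11 f$ ($Z{\left(f \right)} = \left(5 + f\right) \left(-11\right) = -55 - 11 f$)
$n = - \frac{19660857907}{668335525}$ ($n = \frac{274581}{373894} + \frac{215587}{-55 - 7095} = 274581 \cdot \frac{1}{373894} + \frac{215587}{-55 - 7095} = \frac{274581}{373894} + \frac{215587}{-7150} = \frac{274581}{373894} + 215587 \left(- \frac{1}{7150}\right) = \frac{274581}{373894} - \frac{215587}{7150} = - \frac{19660857907}{668335525} \approx -29.418$)
$V = -59$
$\frac{n}{\left(E - 83\right) V} = - \frac{19660857907}{668335525 \left(-15 - 83\right) \left(-59\right)} = - \frac{19660857907}{668335525 \left(\left(-98\right) \left(-59\right)\right)} = - \frac{19660857907}{668335525 \cdot 5782} = \left(- \frac{19660857907}{668335525}\right) \frac{1}{5782} = - \frac{19660857907}{3864316005550}$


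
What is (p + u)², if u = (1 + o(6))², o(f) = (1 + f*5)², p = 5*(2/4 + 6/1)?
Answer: 3426027008209/4 ≈ 8.5651e+11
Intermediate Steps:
p = 65/2 (p = 5*(2*(¼) + 6*1) = 5*(½ + 6) = 5*(13/2) = 65/2 ≈ 32.500)
o(f) = (1 + 5*f)²
u = 925444 (u = (1 + (1 + 5*6)²)² = (1 + (1 + 30)²)² = (1 + 31²)² = (1 + 961)² = 962² = 925444)
(p + u)² = (65/2 + 925444)² = (1850953/2)² = 3426027008209/4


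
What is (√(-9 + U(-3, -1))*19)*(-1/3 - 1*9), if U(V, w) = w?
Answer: -532*I*√10/3 ≈ -560.78*I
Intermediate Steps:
(√(-9 + U(-3, -1))*19)*(-1/3 - 1*9) = (√(-9 - 1)*19)*(-1/3 - 1*9) = (√(-10)*19)*(-1*⅓ - 9) = ((I*√10)*19)*(-⅓ - 9) = (19*I*√10)*(-28/3) = -532*I*√10/3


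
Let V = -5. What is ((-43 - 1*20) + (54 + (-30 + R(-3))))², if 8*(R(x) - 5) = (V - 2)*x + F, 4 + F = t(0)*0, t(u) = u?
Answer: 65025/64 ≈ 1016.0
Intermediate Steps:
F = -4 (F = -4 + 0*0 = -4 + 0 = -4)
R(x) = 9/2 - 7*x/8 (R(x) = 5 + ((-5 - 2)*x - 4)/8 = 5 + (-7*x - 4)/8 = 5 + (-4 - 7*x)/8 = 5 + (-½ - 7*x/8) = 9/2 - 7*x/8)
((-43 - 1*20) + (54 + (-30 + R(-3))))² = ((-43 - 1*20) + (54 + (-30 + (9/2 - 7/8*(-3)))))² = ((-43 - 20) + (54 + (-30 + (9/2 + 21/8))))² = (-63 + (54 + (-30 + 57/8)))² = (-63 + (54 - 183/8))² = (-63 + 249/8)² = (-255/8)² = 65025/64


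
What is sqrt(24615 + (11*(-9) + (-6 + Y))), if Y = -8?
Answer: sqrt(24502) ≈ 156.53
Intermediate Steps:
sqrt(24615 + (11*(-9) + (-6 + Y))) = sqrt(24615 + (11*(-9) + (-6 - 8))) = sqrt(24615 + (-99 - 14)) = sqrt(24615 - 113) = sqrt(24502)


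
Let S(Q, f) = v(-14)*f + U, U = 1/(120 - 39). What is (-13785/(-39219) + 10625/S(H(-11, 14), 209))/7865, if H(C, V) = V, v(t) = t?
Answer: -406476506/974746058429 ≈ -0.00041701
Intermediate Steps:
U = 1/81 ≈ 0.012346
S(Q, f) = 1/81 - 14*f (S(Q, f) = -14*f + 1/81 = 1/81 - 14*f)
(-13785/(-39219) + 10625/S(H(-11, 14), 209))/7865 = (-13785/(-39219) + 10625/(1/81 - 14*209))/7865 = (-13785*(-1/39219) + 10625/(1/81 - 2926))*(1/7865) = (4595/13073 + 10625/(-237005/81))*(1/7865) = (4595/13073 + 10625*(-81/237005))*(1/7865) = (4595/13073 - 172125/47401)*(1/7865) = -2032382530/619673273*1/7865 = -406476506/974746058429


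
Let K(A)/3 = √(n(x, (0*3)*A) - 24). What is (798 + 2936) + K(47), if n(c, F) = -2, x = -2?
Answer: 3734 + 3*I*√26 ≈ 3734.0 + 15.297*I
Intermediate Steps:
K(A) = 3*I*√26 (K(A) = 3*√(-2 - 24) = 3*√(-26) = 3*(I*√26) = 3*I*√26)
(798 + 2936) + K(47) = (798 + 2936) + 3*I*√26 = 3734 + 3*I*√26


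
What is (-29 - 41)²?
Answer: 4900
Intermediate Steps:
(-29 - 41)² = (-70)² = 4900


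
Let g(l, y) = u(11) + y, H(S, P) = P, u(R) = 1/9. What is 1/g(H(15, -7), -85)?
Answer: -9/764 ≈ -0.011780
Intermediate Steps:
u(R) = 1/9
g(l, y) = 1/9 + y
1/g(H(15, -7), -85) = 1/(1/9 - 85) = 1/(-764/9) = -9/764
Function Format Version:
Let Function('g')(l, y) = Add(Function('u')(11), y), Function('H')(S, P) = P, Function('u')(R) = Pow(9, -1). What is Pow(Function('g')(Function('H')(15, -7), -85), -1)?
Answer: Rational(-9, 764) ≈ -0.011780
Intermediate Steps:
Function('u')(R) = Rational(1, 9)
Function('g')(l, y) = Add(Rational(1, 9), y)
Pow(Function('g')(Function('H')(15, -7), -85), -1) = Pow(Add(Rational(1, 9), -85), -1) = Pow(Rational(-764, 9), -1) = Rational(-9, 764)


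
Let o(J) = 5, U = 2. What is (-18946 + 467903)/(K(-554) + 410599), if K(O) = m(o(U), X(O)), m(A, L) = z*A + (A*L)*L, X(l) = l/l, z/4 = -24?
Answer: 448957/410124 ≈ 1.0947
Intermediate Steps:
z = -96 (z = 4*(-24) = -96)
X(l) = 1
m(A, L) = -96*A + A*L² (m(A, L) = -96*A + (A*L)*L = -96*A + A*L²)
K(O) = -475 (K(O) = 5*(-96 + 1²) = 5*(-96 + 1) = 5*(-95) = -475)
(-18946 + 467903)/(K(-554) + 410599) = (-18946 + 467903)/(-475 + 410599) = 448957/410124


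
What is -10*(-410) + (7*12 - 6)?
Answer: 4178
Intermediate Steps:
-10*(-410) + (7*12 - 6) = 4100 + (84 - 6) = 4100 + 78 = 4178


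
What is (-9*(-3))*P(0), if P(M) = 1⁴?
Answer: 27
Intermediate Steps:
P(M) = 1
(-9*(-3))*P(0) = -9*(-3)*1 = 27*1 = 27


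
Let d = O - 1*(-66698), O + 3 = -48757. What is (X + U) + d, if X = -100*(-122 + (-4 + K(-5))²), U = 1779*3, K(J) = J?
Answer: 27375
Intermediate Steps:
O = -48760 (O = -3 - 48757 = -48760)
U = 5337
d = 17938 (d = -48760 - 1*(-66698) = -48760 + 66698 = 17938)
X = 4100 (X = -100*(-122 + (-4 - 5)²) = -100*(-122 + (-9)²) = -100*(-122 + 81) = -100*(-41) = 4100)
(X + U) + d = (4100 + 5337) + 17938 = 9437 + 17938 = 27375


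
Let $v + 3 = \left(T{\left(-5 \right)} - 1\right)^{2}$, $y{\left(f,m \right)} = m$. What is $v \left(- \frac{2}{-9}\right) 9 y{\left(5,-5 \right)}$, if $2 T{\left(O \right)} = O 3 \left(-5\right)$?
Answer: $- \frac{26585}{2} \approx -13293.0$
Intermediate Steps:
$T{\left(O \right)} = - \frac{15 O}{2}$ ($T{\left(O \right)} = \frac{O 3 \left(-5\right)}{2} = \frac{3 O \left(-5\right)}{2} = \frac{\left(-15\right) O}{2} = - \frac{15 O}{2}$)
$v = \frac{5317}{4}$ ($v = -3 + \left(\left(- \frac{15}{2}\right) \left(-5\right) - 1\right)^{2} = -3 + \left(\frac{75}{2} - 1\right)^{2} = -3 + \left(\frac{73}{2}\right)^{2} = -3 + \frac{5329}{4} = \frac{5317}{4} \approx 1329.3$)
$v \left(- \frac{2}{-9}\right) 9 y{\left(5,-5 \right)} = \frac{5317 \left(- \frac{2}{-9}\right)}{4} \cdot 9 \left(-5\right) = \frac{5317 \left(\left(-2\right) \left(- \frac{1}{9}\right)\right)}{4} \cdot 9 \left(-5\right) = \frac{5317}{4} \cdot \frac{2}{9} \cdot 9 \left(-5\right) = \frac{5317}{18} \cdot 9 \left(-5\right) = \frac{5317}{2} \left(-5\right) = - \frac{26585}{2}$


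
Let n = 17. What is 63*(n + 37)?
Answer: 3402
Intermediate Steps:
63*(n + 37) = 63*(17 + 37) = 63*54 = 3402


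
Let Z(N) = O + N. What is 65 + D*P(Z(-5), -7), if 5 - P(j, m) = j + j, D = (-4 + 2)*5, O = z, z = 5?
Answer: 15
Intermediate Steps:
O = 5
Z(N) = 5 + N
D = -10 (D = -2*5 = -10)
P(j, m) = 5 - 2*j (P(j, m) = 5 - (j + j) = 5 - 2*j)
65 + D*P(Z(-5), -7) = 65 - 10*(5 - 2*(5 - 5)) = 65 - 10*(5 - 2*0) = 65 - 10*(5 + 0) = 65 - 10*5 = 65 - 50 = 15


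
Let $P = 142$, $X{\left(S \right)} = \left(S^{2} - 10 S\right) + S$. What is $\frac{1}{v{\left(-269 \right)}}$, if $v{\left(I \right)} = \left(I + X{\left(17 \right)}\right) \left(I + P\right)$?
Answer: $\frac{1}{16891} \approx 5.9203 \cdot 10^{-5}$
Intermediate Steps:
$X{\left(S \right)} = S^{2} - 9 S$
$v{\left(I \right)} = \left(136 + I\right) \left(142 + I\right)$ ($v{\left(I \right)} = \left(I + 17 \left(-9 + 17\right)\right) \left(I + 142\right) = \left(I + 17 \cdot 8\right) \left(142 + I\right) = \left(I + 136\right) \left(142 + I\right) = \left(136 + I\right) \left(142 + I\right)$)
$\frac{1}{v{\left(-269 \right)}} = \frac{1}{19312 + \left(-269\right)^{2} + 278 \left(-269\right)} = \frac{1}{19312 + 72361 - 74782} = \frac{1}{16891}$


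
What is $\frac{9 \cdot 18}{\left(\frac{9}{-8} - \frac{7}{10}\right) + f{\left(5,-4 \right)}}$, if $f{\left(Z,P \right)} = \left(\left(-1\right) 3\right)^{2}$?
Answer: $\frac{6480}{287} \approx 22.578$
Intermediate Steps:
$f{\left(Z,P \right)} = 9$ ($f{\left(Z,P \right)} = \left(-3\right)^{2} = 9$)
$\frac{9 \cdot 18}{\left(\frac{9}{-8} - \frac{7}{10}\right) + f{\left(5,-4 \right)}} = \frac{9 \cdot 18}{\left(\frac{9}{-8} - \frac{7}{10}\right) + 9} = \frac{162}{\left(9 \left(- \frac{1}{8}\right) - \frac{7}{10}\right) + 9} = \frac{162}{\left(- \frac{9}{8} - \frac{7}{10}\right) + 9} = \frac{162}{- \frac{73}{40} + 9} = \frac{162}{\frac{287}{40}} = 162 \cdot \frac{40}{287} = \frac{6480}{287}$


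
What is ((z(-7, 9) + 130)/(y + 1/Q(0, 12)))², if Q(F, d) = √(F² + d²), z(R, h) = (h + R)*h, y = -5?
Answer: 3154176/3481 ≈ 906.11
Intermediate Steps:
z(R, h) = h*(R + h) (z(R, h) = (R + h)*h = h*(R + h))
((z(-7, 9) + 130)/(y + 1/Q(0, 12)))² = ((9*(-7 + 9) + 130)/(-5 + 1/(√(0² + 12²))))² = ((9*2 + 130)/(-5 + 1/(√(0 + 144))))² = ((18 + 130)/(-5 + 1/(√144)))² = (148/(-5 + 1/12))² = (148/(-59/12))² = (148*(-12/59))² = (-1776/59)² = 3154176/3481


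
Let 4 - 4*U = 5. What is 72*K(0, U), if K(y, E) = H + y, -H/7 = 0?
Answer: 0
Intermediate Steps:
H = 0 (H = -7*0 = 0)
U = -¼ (U = 1 - ¼*5 = 1 - 5/4 = -¼ ≈ -0.25000)
K(y, E) = y (K(y, E) = 0 + y = y)
72*K(0, U) = 72*0 = 0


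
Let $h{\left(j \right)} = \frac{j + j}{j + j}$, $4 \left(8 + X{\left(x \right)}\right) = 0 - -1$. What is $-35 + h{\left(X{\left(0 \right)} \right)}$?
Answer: $-34$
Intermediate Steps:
$X{\left(x \right)} = - \frac{31}{4}$ ($X{\left(x \right)} = -8 + \frac{0 - -1}{4} = -8 + \frac{0 + 1}{4} = -8 + \frac{1}{4} \cdot 1 = -8 + \frac{1}{4} = - \frac{31}{4}$)
$h{\left(j \right)} = 1$ ($h{\left(j \right)} = \frac{2 j}{2 j} = 2 j \frac{1}{2 j} = 1$)
$-35 + h{\left(X{\left(0 \right)} \right)} = -35 + 1 = -34$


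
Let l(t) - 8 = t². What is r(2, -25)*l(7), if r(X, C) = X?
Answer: 114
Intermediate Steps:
l(t) = 8 + t²
r(2, -25)*l(7) = 2*(8 + 7²) = 2*(8 + 49) = 2*57 = 114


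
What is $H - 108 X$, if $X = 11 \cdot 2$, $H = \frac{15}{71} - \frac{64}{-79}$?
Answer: $- \frac{13321255}{5609} \approx -2375.0$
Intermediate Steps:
$H = \frac{5729}{5609}$ ($H = 15 \cdot \frac{1}{71} - - \frac{64}{79} = \frac{15}{71} + \frac{64}{79} = \frac{5729}{5609} \approx 1.0214$)
$X = 22$
$H - 108 X = \frac{5729}{5609} - 2376 = - \frac{13321255}{5609}$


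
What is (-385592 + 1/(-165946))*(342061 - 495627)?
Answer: 4913148375883839/82973 ≈ 5.9214e+10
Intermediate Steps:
(-385592 + 1/(-165946))*(342061 - 495627) = (-385592 - 1/165946)*(-153566) = -63987450033/165946*(-153566) = 4913148375883839/82973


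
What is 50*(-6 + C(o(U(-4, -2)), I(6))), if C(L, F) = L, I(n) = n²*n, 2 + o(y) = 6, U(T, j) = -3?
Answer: -100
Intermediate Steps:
o(y) = 4 (o(y) = -2 + 6 = 4)
I(n) = n³
50*(-6 + C(o(U(-4, -2)), I(6))) = 50*(-6 + 4) = 50*(-2) = -100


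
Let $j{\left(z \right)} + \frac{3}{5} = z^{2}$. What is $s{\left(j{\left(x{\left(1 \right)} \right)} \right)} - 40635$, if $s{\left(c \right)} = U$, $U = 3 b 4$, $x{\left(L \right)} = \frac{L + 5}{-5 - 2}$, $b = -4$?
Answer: $-40683$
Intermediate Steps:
$x{\left(L \right)} = - \frac{5}{7} - \frac{L}{7}$ ($x{\left(L \right)} = \frac{5 + L}{-7} = \left(5 + L\right) \left(- \frac{1}{7}\right) = - \frac{5}{7} - \frac{L}{7}$)
$j{\left(z \right)} = - \frac{3}{5} + z^{2}$
$U = -48$ ($U = 3 \left(-4\right) 4 = \left(-12\right) 4 = -48$)
$s{\left(c \right)} = -48$
$s{\left(j{\left(x{\left(1 \right)} \right)} \right)} - 40635 = -48 - 40635 = -40683$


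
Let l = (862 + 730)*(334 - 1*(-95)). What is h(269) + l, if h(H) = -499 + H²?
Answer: 754830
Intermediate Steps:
l = 682968 (l = 1592*(334 + 95) = 1592*429 = 682968)
h(269) + l = (-499 + 269²) + 682968 = (-499 + 72361) + 682968 = 71862 + 682968 = 754830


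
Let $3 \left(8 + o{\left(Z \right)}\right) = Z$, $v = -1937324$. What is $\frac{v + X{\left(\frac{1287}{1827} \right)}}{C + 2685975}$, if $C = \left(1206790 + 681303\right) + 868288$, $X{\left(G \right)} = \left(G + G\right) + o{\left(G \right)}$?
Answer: $- \frac{168547741}{473484972} \approx -0.35597$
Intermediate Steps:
$o{\left(Z \right)} = -8 + \frac{Z}{3}$
$X{\left(G \right)} = -8 + \frac{7 G}{3}$ ($X{\left(G \right)} = \left(G + G\right) + \left(-8 + \frac{G}{3}\right) = 2 G + \left(-8 + \frac{G}{3}\right) = -8 + \frac{7 G}{3}$)
$C = 2756381$ ($C = 1888093 + 868288 = 2756381$)
$\frac{v + X{\left(\frac{1287}{1827} \right)}}{C + 2685975} = \frac{-1937324 - \left(8 - \frac{7 \cdot \frac{1287}{1827}}{3}\right)}{2756381 + 2685975} = \frac{-1937324 - \left(8 - \frac{7 \cdot 1287 \cdot \frac{1}{1827}}{3}\right)}{5442356} = \left(-1937324 + \left(-8 + \frac{7}{3} \cdot \frac{143}{203}\right)\right) \frac{1}{5442356} = \left(-1937324 + \left(-8 + \frac{143}{87}\right)\right) \frac{1}{5442356} = \left(-1937324 - \frac{553}{87}\right) \frac{1}{5442356} = \left(- \frac{168547741}{87}\right) \frac{1}{5442356} = - \frac{168547741}{473484972}$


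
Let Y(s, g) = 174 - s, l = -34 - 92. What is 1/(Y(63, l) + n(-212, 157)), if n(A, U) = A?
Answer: -1/101 ≈ -0.0099010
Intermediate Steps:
l = -126
1/(Y(63, l) + n(-212, 157)) = 1/((174 - 1*63) - 212) = 1/((174 - 63) - 212) = 1/(111 - 212) = 1/(-101) = -1/101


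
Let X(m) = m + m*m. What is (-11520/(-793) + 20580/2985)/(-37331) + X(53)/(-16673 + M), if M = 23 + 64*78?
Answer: -2816619681677/11446393926331 ≈ -0.24607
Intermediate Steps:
X(m) = m + m**2
M = 5015 (M = 23 + 4992 = 5015)
(-11520/(-793) + 20580/2985)/(-37331) + X(53)/(-16673 + M) = (-11520/(-793) + 20580/2985)/(-37331) + (53*(1 + 53))/(-16673 + 5015) = (-11520*(-1/793) + 20580*(1/2985))*(-1/37331) + (53*54)/(-11658) = (11520/793 + 1372/199)*(-1/37331) + 2862*(-1/11658) = (3380476/157807)*(-1/37331) - 477/1943 = -3380476/5891093117 - 477/1943 = -2816619681677/11446393926331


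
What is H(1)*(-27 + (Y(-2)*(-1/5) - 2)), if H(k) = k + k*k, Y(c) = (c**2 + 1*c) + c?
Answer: -58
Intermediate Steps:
Y(c) = c**2 + 2*c (Y(c) = (c**2 + c) + c = (c + c**2) + c = c**2 + 2*c)
H(k) = k + k**2
H(1)*(-27 + (Y(-2)*(-1/5) - 2)) = (1*(1 + 1))*(-27 + ((-2*(2 - 2))*(-1/5) - 2)) = (1*2)*(-27 + ((-2*0)*(-1*1/5) - 2)) = 2*(-27 + (0*(-1/5) - 2)) = 2*(-27 + (0 - 2)) = 2*(-27 - 2) = 2*(-29) = -58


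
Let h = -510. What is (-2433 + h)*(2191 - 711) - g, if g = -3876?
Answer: -4351764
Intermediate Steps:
(-2433 + h)*(2191 - 711) - g = (-2433 - 510)*(2191 - 711) - 1*(-3876) = -2943*1480 + 3876 = -4355640 + 3876 = -4351764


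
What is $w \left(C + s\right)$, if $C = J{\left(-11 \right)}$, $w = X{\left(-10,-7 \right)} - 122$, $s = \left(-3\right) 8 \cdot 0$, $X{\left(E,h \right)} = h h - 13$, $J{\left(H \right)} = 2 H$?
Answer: $1892$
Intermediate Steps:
$X{\left(E,h \right)} = -13 + h^{2}$ ($X{\left(E,h \right)} = h^{2} - 13 = -13 + h^{2}$)
$s = 0$ ($s = \left(-24\right) 0 = 0$)
$w = -86$ ($w = \left(-13 + \left(-7\right)^{2}\right) - 122 = \left(-13 + 49\right) - 122 = 36 - 122 = -86$)
$C = -22$ ($C = 2 \left(-11\right) = -22$)
$w \left(C + s\right) = - 86 \left(-22 + 0\right) = \left(-86\right) \left(-22\right) = 1892$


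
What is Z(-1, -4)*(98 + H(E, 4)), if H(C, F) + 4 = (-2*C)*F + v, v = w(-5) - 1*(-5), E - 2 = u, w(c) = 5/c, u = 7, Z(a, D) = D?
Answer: -104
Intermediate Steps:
E = 9 (E = 2 + 7 = 9)
v = 4 (v = 5/(-5) - 1*(-5) = 5*(-1/5) + 5 = -1 + 5 = 4)
H(C, F) = -2*C*F (H(C, F) = -4 + ((-2*C)*F + 4) = -4 + (-2*C*F + 4) = -4 + (4 - 2*C*F) = -2*C*F)
Z(-1, -4)*(98 + H(E, 4)) = -4*(98 - 2*9*4) = -4*(98 - 72) = -4*26 = -104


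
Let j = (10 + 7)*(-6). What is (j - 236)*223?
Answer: -75374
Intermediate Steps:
j = -102 (j = 17*(-6) = -102)
(j - 236)*223 = (-102 - 236)*223 = -338*223 = -75374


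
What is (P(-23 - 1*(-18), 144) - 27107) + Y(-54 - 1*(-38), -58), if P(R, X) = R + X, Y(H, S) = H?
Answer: -26984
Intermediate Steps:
(P(-23 - 1*(-18), 144) - 27107) + Y(-54 - 1*(-38), -58) = (((-23 - 1*(-18)) + 144) - 27107) + (-54 - 1*(-38)) = (((-23 + 18) + 144) - 27107) + (-54 + 38) = ((-5 + 144) - 27107) - 16 = (139 - 27107) - 16 = -26968 - 16 = -26984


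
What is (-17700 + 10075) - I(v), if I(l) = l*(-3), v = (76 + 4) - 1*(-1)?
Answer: -7382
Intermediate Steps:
v = 81 (v = 80 + 1 = 81)
I(l) = -3*l
(-17700 + 10075) - I(v) = (-17700 + 10075) - (-3)*81 = -7625 - 1*(-243) = -7625 + 243 = -7382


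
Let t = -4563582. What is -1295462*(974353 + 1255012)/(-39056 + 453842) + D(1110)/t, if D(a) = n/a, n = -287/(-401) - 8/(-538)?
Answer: -29223860558471989080453513/4197162844286233420 ≈ -6.9628e+6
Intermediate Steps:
n = 78807/107869 (n = -287*(-1/401) - 8*(-1/538) = 287/401 + 4/269 = 78807/107869 ≈ 0.73058)
D(a) = 78807/(107869*a)
-1295462*(974353 + 1255012)/(-39056 + 453842) + D(1110)/t = -1295462*(974353 + 1255012)/(-39056 + 453842) + ((78807/107869)/1110)/(-4563582) = -1295462/(414786/2229365) + ((78807/107869)*(1/1110))*(-1/4563582) = -1295462/(414786*(1/2229365)) + (26269/39911530)*(-1/4563582) = -1295462/414786/2229365 - 26269/182139539900460 = -1295462*2229365/414786 - 26269/182139539900460 = -1444028820815/207393 - 26269/182139539900460 = -29223860558471989080453513/4197162844286233420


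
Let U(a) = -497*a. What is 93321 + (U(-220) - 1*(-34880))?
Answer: 237541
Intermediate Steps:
93321 + (U(-220) - 1*(-34880)) = 93321 + (-497*(-220) - 1*(-34880)) = 93321 + (109340 + 34880) = 93321 + 144220 = 237541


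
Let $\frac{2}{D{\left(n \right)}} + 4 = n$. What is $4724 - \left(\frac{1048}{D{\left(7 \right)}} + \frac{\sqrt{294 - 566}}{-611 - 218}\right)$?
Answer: $3152 + \frac{4 i \sqrt{17}}{829} \approx 3152.0 + 0.019894 i$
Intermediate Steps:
$D{\left(n \right)} = \frac{2}{-4 + n}$
$4724 - \left(\frac{1048}{D{\left(7 \right)}} + \frac{\sqrt{294 - 566}}{-611 - 218}\right) = 4724 - \left(\frac{1048}{2 \frac{1}{-4 + 7}} + \frac{\sqrt{294 - 566}}{-611 - 218}\right) = 4724 - \left(\frac{1048}{2 \cdot \frac{1}{3}} + \frac{\sqrt{-272}}{-829}\right) = 4724 - \left(\frac{1048}{2 \cdot \frac{1}{3}} + 4 i \sqrt{17} \left(- \frac{1}{829}\right)\right) = 4724 - \left(\frac{1048}{\frac{2}{3}} - \frac{4 i \sqrt{17}}{829}\right) = 4724 - \left(1048 \cdot \frac{3}{2} - \frac{4 i \sqrt{17}}{829}\right) = 4724 - \left(1572 - \frac{4 i \sqrt{17}}{829}\right) = 3152 + \frac{4 i \sqrt{17}}{829}$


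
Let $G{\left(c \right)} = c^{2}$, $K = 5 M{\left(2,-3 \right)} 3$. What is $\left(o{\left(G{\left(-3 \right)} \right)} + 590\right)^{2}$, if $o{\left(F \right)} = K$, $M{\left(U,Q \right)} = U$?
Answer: $384400$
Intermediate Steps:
$K = 30$ ($K = 5 \cdot 2 \cdot 3 = 10 \cdot 3 = 30$)
$o{\left(F \right)} = 30$
$\left(o{\left(G{\left(-3 \right)} \right)} + 590\right)^{2} = \left(30 + 590\right)^{2} = 620^{2} = 384400$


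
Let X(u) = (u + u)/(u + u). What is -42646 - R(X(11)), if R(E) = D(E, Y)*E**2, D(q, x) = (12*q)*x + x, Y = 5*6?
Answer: -43036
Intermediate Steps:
Y = 30
X(u) = 1 (X(u) = (2*u)/((2*u)) = (2*u)*(1/(2*u)) = 1)
D(q, x) = x + 12*q*x (D(q, x) = 12*q*x + x = x + 12*q*x)
R(E) = E**2*(30 + 360*E) (R(E) = (30*(1 + 12*E))*E**2 = (30 + 360*E)*E**2 = E**2*(30 + 360*E))
-42646 - R(X(11)) = -42646 - 1**2*(30 + 360*1) = -42646 - (30 + 360) = -42646 - 390 = -43036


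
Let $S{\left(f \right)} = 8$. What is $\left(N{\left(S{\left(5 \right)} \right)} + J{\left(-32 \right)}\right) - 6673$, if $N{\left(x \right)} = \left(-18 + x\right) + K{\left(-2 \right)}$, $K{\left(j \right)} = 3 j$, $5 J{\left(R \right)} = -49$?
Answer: $- \frac{33494}{5} \approx -6698.8$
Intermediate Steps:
$J{\left(R \right)} = - \frac{49}{5}$ ($J{\left(R \right)} = \frac{1}{5} \left(-49\right) = - \frac{49}{5}$)
$N{\left(x \right)} = -24 + x$ ($N{\left(x \right)} = \left(-18 + x\right) + 3 \left(-2\right) = \left(-18 + x\right) - 6 = -24 + x$)
$\left(N{\left(S{\left(5 \right)} \right)} + J{\left(-32 \right)}\right) - 6673 = \left(\left(-24 + 8\right) - \frac{49}{5}\right) - 6673 = \left(-16 - \frac{49}{5}\right) - 6673 = - \frac{129}{5} - 6673 = - \frac{33494}{5}$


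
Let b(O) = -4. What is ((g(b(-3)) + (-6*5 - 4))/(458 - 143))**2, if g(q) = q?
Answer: 1444/99225 ≈ 0.014553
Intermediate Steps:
((g(b(-3)) + (-6*5 - 4))/(458 - 143))**2 = ((-4 + (-6*5 - 4))/(458 - 143))**2 = ((-4 + (-30 - 4))/315)**2 = ((-4 - 34)*(1/315))**2 = (-38*1/315)**2 = (-38/315)**2 = 1444/99225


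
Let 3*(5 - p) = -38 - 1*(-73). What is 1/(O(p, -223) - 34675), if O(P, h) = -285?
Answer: -1/34960 ≈ -2.8604e-5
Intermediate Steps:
p = -20/3 (p = 5 - (-38 - 1*(-73))/3 = 5 - (-38 + 73)/3 = 5 - ⅓*35 = 5 - 35/3 = -20/3 ≈ -6.6667)
1/(O(p, -223) - 34675) = 1/(-285 - 34675) = 1/(-34960) = -1/34960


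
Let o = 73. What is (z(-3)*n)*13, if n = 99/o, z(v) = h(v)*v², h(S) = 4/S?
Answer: -15444/73 ≈ -211.56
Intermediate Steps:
z(v) = 4*v (z(v) = (4/v)*v² = 4*v)
n = 99/73 ≈ 1.3562
(z(-3)*n)*13 = ((4*(-3))*(99/73))*13 = -12*99/73*13 = -1188/73*13 = -15444/73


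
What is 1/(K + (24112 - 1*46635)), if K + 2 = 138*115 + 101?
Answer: -1/6554 ≈ -0.00015258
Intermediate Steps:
K = 15969 (K = -2 + (138*115 + 101) = -2 + (15870 + 101) = -2 + 15971 = 15969)
1/(K + (24112 - 1*46635)) = 1/(15969 + (24112 - 1*46635)) = 1/(15969 + (24112 - 46635)) = 1/(15969 - 22523) = 1/(-6554) = -1/6554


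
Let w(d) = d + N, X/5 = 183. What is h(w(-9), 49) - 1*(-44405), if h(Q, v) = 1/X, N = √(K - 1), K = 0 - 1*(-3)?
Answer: 40630576/915 ≈ 44405.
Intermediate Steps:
X = 915 (X = 5*183 = 915)
K = 3 (K = 0 + 3 = 3)
N = √2 (N = √(3 - 1) = √2 ≈ 1.4142)
w(d) = d + √2
h(Q, v) = 1/915
h(w(-9), 49) - 1*(-44405) = 1/915 - 1*(-44405) = 1/915 + 44405 = 40630576/915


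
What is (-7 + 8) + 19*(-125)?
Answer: -2374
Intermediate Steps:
(-7 + 8) + 19*(-125) = 1 - 2375 = -2374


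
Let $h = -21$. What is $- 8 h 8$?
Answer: $1344$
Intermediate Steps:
$- 8 h 8 = \left(-8\right) \left(-21\right) 8 = 168 \cdot 8 = 1344$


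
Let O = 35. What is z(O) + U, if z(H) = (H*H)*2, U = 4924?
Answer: 7374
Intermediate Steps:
z(H) = 2*H² (z(H) = H²*2 = 2*H²)
z(O) + U = 2*35² + 4924 = 2*1225 + 4924 = 2450 + 4924 = 7374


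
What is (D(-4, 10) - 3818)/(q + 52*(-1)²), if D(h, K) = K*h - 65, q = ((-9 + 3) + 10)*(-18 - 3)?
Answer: 3923/32 ≈ 122.59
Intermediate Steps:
q = -84 (q = (-6 + 10)*(-21) = 4*(-21) = -84)
D(h, K) = -65 + K*h
(D(-4, 10) - 3818)/(q + 52*(-1)²) = ((-65 + 10*(-4)) - 3818)/(-84 + 52*(-1)²) = ((-65 - 40) - 3818)/(-84 + 52*1) = (-105 - 3818)/(-84 + 52) = -3923/(-32) = -3923*(-1/32) = 3923/32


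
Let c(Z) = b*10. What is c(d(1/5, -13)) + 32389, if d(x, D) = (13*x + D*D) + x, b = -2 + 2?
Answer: 32389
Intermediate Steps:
b = 0
d(x, D) = D**2 + 14*x (d(x, D) = (13*x + D**2) + x = (D**2 + 13*x) + x = D**2 + 14*x)
c(Z) = 0 (c(Z) = 0*10 = 0)
c(d(1/5, -13)) + 32389 = 0 + 32389 = 32389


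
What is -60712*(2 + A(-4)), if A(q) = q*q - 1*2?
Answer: -971392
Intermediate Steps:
A(q) = -2 + q² (A(q) = q² - 2 = -2 + q²)
-60712*(2 + A(-4)) = -60712*(2 + (-2 + (-4)²)) = -60712*(2 + (-2 + 16)) = -60712*(2 + 14) = -60712*16 = -971392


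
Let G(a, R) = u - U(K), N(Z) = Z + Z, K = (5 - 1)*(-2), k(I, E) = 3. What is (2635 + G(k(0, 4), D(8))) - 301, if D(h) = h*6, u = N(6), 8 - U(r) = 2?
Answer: 2340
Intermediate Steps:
K = -8 (K = 4*(-2) = -8)
N(Z) = 2*Z
U(r) = 6 (U(r) = 8 - 1*2 = 8 - 2 = 6)
u = 12 (u = 2*6 = 12)
D(h) = 6*h
G(a, R) = 6 (G(a, R) = 12 - 1*6 = 12 - 6 = 6)
(2635 + G(k(0, 4), D(8))) - 301 = (2635 + 6) - 301 = 2641 - 301 = 2340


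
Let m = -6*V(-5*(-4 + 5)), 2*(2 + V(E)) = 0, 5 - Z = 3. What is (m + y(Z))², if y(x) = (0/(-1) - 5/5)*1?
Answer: 121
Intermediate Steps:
Z = 2 (Z = 5 - 1*3 = 5 - 3 = 2)
V(E) = -2 (V(E) = -2 + (½)*0 = -2 + 0 = -2)
y(x) = -1 (y(x) = (0*(-1) - 5*⅕)*1 = (0 - 1)*1 = -1*1 = -1)
m = 12 (m = -6*(-2) = 12)
(m + y(Z))² = (12 - 1)² = 11² = 121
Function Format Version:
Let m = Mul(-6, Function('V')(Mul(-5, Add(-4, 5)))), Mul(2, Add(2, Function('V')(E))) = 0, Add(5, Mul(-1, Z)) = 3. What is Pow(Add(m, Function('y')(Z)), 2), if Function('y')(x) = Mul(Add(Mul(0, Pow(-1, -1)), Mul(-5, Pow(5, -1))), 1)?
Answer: 121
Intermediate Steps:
Z = 2 (Z = Add(5, Mul(-1, 3)) = Add(5, -3) = 2)
Function('V')(E) = -2 (Function('V')(E) = Add(-2, Mul(Rational(1, 2), 0)) = Add(-2, 0) = -2)
Function('y')(x) = -1 (Function('y')(x) = Mul(Add(Mul(0, -1), Mul(-5, Rational(1, 5))), 1) = Mul(Add(0, -1), 1) = Mul(-1, 1) = -1)
m = 12 (m = Mul(-6, -2) = 12)
Pow(Add(m, Function('y')(Z)), 2) = Pow(Add(12, -1), 2) = Pow(11, 2) = 121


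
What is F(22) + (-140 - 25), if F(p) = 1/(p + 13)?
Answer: -5774/35 ≈ -164.97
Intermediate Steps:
F(p) = 1/(13 + p)
F(22) + (-140 - 25) = 1/(13 + 22) + (-140 - 25) = 1/35 - 165 = -5774/35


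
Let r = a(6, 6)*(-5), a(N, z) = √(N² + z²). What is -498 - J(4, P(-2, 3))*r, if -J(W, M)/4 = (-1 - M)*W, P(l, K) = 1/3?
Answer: -498 + 640*√2 ≈ 407.10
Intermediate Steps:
P(l, K) = ⅓
J(W, M) = -4*W*(-1 - M) (J(W, M) = -4*(-1 - M)*W = -4*W*(-1 - M))
r = -30*√2 (r = √(6² + 6²)*(-5) = √(36 + 36)*(-5) = √72*(-5) = (6*√2)*(-5) = -30*√2 ≈ -42.426)
-498 - J(4, P(-2, 3))*r = -498 - 4*4*(1 + ⅓)*(-30*√2) = -498 - 4*4*(4/3)*(-30*√2) = -498 - 64*(-30*√2)/3 = -498 - (-640)*√2 = -498 + 640*√2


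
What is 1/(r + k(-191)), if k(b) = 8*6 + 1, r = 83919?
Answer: 1/83968 ≈ 1.1909e-5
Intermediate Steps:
k(b) = 49 (k(b) = 48 + 1 = 49)
1/(r + k(-191)) = 1/(83919 + 49) = 1/83968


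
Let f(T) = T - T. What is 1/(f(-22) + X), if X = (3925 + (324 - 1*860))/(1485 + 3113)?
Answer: 4598/3389 ≈ 1.3567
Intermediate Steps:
X = 3389/4598 (X = (3925 + (324 - 860))/4598 = (3925 - 536)*(1/4598) = 3389*(1/4598) = 3389/4598 ≈ 0.73706)
f(T) = 0
1/(f(-22) + X) = 1/(0 + 3389/4598) = 1/(3389/4598) = 4598/3389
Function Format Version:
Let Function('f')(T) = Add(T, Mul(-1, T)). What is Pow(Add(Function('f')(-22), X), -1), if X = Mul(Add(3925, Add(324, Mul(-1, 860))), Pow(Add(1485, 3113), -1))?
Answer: Rational(4598, 3389) ≈ 1.3567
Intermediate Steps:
X = Rational(3389, 4598) (X = Mul(Add(3925, Add(324, -860)), Pow(4598, -1)) = Mul(Add(3925, -536), Rational(1, 4598)) = Mul(3389, Rational(1, 4598)) = Rational(3389, 4598) ≈ 0.73706)
Function('f')(T) = 0
Pow(Add(Function('f')(-22), X), -1) = Pow(Add(0, Rational(3389, 4598)), -1) = Pow(Rational(3389, 4598), -1) = Rational(4598, 3389)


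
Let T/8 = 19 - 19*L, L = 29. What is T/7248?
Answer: -266/453 ≈ -0.58720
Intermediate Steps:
T = -4256 (T = 8*(19 - 19*29) = 8*(19 - 551) = 8*(-532) = -4256)
T/7248 = -4256/7248 = -4256*1/7248 = -266/453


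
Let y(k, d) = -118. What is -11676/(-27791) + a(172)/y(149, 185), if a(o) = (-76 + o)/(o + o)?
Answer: 29455266/70505767 ≈ 0.41777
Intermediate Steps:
a(o) = (-76 + o)/(2*o) (a(o) = (-76 + o)/((2*o)) = (-76 + o)*(1/(2*o)) = (-76 + o)/(2*o))
-11676/(-27791) + a(172)/y(149, 185) = -11676/(-27791) + ((½)*(-76 + 172)/172)/(-118) = -11676*(-1/27791) + ((½)*(1/172)*96)*(-1/118) = 11676/27791 + (12/43)*(-1/118) = 11676/27791 - 6/2537 = 29455266/70505767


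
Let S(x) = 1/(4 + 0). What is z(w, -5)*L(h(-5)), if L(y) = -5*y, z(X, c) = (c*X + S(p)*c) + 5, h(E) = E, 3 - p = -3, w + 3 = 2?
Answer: 875/4 ≈ 218.75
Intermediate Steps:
w = -1 (w = -3 + 2 = -1)
p = 6 (p = 3 - 1*(-3) = 3 + 3 = 6)
S(x) = 1/4
z(X, c) = 5 + c/4 + X*c (z(X, c) = (c*X + c/4) + 5 = (X*c + c/4) + 5 = (c/4 + X*c) + 5 = 5 + c/4 + X*c)
z(w, -5)*L(h(-5)) = (5 + (1/4)*(-5) - 1*(-5))*(-5*(-5)) = (5 - 5/4 + 5)*25 = (35/4)*25 = 875/4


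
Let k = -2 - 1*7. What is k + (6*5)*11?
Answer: 321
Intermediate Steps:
k = -9 (k = -2 - 7 = -9)
k + (6*5)*11 = -9 + (6*5)*11 = -9 + 30*11 = -9 + 330 = 321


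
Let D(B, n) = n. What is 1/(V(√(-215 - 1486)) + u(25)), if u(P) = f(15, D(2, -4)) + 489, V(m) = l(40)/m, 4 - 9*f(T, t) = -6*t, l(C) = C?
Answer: 828009/403057981 + 360*I*√21/403057981 ≈ 0.0020543 + 4.093e-6*I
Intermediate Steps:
f(T, t) = 4/9 + 2*t/3 (f(T, t) = 4/9 - (-2)*t/3 = 4/9 + 2*t/3)
V(m) = 40/m
u(P) = 4381/9 (u(P) = (4/9 + (⅔)*(-4)) + 489 = (4/9 - 8/3) + 489 = -20/9 + 489 = 4381/9)
1/(V(√(-215 - 1486)) + u(25)) = 1/(40/(√(-215 - 1486)) + 4381/9) = 1/(40/(√(-1701)) + 4381/9) = 1/(40/((9*I*√21)) + 4381/9) = 1/(40*(-I*√21/189) + 4381/9) = 1/(-40*I*√21/189 + 4381/9) = 1/(4381/9 - 40*I*√21/189)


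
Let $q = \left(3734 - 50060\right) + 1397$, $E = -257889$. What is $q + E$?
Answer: $-302818$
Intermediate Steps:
$q = -44929$ ($q = -46326 + 1397 = -44929$)
$q + E = -44929 - 257889 = -302818$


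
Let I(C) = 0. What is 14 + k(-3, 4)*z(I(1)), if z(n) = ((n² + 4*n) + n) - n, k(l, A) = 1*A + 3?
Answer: 14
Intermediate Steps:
k(l, A) = 3 + A (k(l, A) = A + 3 = 3 + A)
z(n) = n² + 4*n (z(n) = (n² + 5*n) - n = n² + 4*n)
14 + k(-3, 4)*z(I(1)) = 14 + (3 + 4)*(0*(4 + 0)) = 14 + 7*(0*4) = 14 + 7*0 = 14 + 0 = 14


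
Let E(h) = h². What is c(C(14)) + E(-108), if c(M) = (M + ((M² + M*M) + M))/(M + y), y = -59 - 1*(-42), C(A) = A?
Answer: 11524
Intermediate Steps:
y = -17 (y = -59 + 42 = -17)
c(M) = (2*M + 2*M²)/(-17 + M) (c(M) = (M + ((M² + M*M) + M))/(M - 17) = (M + ((M² + M²) + M))/(-17 + M) = (M + (2*M² + M))/(-17 + M) = (M + (M + 2*M²))/(-17 + M) = (2*M + 2*M²)/(-17 + M))
c(C(14)) + E(-108) = 2*14*(1 + 14)/(-17 + 14) + (-108)² = 2*14*15/(-3) + 11664 = 2*14*(-⅓)*15 + 11664 = -140 + 11664 = 11524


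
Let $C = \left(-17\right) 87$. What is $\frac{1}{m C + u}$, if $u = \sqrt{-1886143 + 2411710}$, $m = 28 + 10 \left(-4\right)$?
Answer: $\frac{204}{3614551} - \frac{\sqrt{525567}}{314465937} \approx 5.4133 \cdot 10^{-5}$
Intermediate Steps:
$m = -12$ ($m = 28 - 40 = -12$)
$C = -1479$
$u = \sqrt{525567} \approx 724.96$
$\frac{1}{m C + u} = \frac{1}{\left(-12\right) \left(-1479\right) + \sqrt{525567}} = \frac{1}{17748 + \sqrt{525567}}$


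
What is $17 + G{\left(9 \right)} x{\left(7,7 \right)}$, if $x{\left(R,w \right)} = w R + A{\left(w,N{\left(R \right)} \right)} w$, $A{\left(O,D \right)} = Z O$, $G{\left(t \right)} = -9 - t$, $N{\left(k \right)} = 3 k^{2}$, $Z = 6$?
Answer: $-6157$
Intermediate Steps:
$A{\left(O,D \right)} = 6 O$
$x{\left(R,w \right)} = 6 w^{2} + R w$ ($x{\left(R,w \right)} = w R + 6 w w = R w + 6 w^{2} = 6 w^{2} + R w$)
$17 + G{\left(9 \right)} x{\left(7,7 \right)} = 17 + \left(-9 - 9\right) 7 \left(7 + 6 \cdot 7\right) = 17 + \left(-9 - 9\right) 7 \left(7 + 42\right) = 17 - 18 \cdot 7 \cdot 49 = 17 - 6174 = -6157$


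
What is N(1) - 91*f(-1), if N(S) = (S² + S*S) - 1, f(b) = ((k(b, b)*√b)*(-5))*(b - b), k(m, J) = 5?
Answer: 1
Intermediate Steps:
f(b) = 0 (f(b) = ((5*√b)*(-5))*(b - b) = -25*√b*0 = 0)
N(S) = -1 + 2*S² (N(S) = (S² + S²) - 1 = 2*S² - 1 = -1 + 2*S²)
N(1) - 91*f(-1) = (-1 + 2*1²) - 91*0 = (-1 + 2*1) + 0 = (-1 + 2) + 0 = 1 + 0 = 1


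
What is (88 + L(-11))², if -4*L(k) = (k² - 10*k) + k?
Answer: 1089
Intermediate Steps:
L(k) = -k²/4 + 9*k/4 (L(k) = -((k² - 10*k) + k)/4 = -(k² - 9*k)/4 = -k²/4 + 9*k/4)
(88 + L(-11))² = (88 + (¼)*(-11)*(9 - 1*(-11)))² = (88 + (¼)*(-11)*(9 + 11))² = (88 + (¼)*(-11)*20)² = (88 - 55)² = 33² = 1089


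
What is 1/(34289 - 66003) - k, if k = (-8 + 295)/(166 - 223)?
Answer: 9101861/1807698 ≈ 5.0351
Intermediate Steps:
k = -287/57 (k = 287/(-57) = 287*(-1/57) = -287/57 ≈ -5.0351)
1/(34289 - 66003) - k = 1/(34289 - 66003) - 1*(-287/57) = 1/(-31714) + 287/57 = -1/31714 + 287/57 = 9101861/1807698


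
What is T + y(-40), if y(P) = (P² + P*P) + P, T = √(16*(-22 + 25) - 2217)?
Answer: 3160 + 3*I*√241 ≈ 3160.0 + 46.573*I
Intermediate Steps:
T = 3*I*√241 (T = √(16*3 - 2217) = √(48 - 2217) = √(-2169) = 3*I*√241 ≈ 46.573*I)
y(P) = P + 2*P² (y(P) = (P² + P²) + P = 2*P² + P = P + 2*P²)
T + y(-40) = 3*I*√241 - 40*(1 + 2*(-40)) = 3*I*√241 - 40*(1 - 80) = 3*I*√241 - 40*(-79) = 3*I*√241 + 3160 = 3160 + 3*I*√241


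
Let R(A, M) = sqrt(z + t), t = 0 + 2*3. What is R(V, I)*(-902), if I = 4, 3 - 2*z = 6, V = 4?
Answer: -1353*sqrt(2) ≈ -1913.4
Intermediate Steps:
z = -3/2 (z = 3/2 - 1/2*6 = 3/2 - 3 = -3/2 ≈ -1.5000)
t = 6 (t = 0 + 6 = 6)
R(A, M) = 3*sqrt(2)/2 (R(A, M) = sqrt(-3/2 + 6) = sqrt(9/2) = 3*sqrt(2)/2)
R(V, I)*(-902) = (3*sqrt(2)/2)*(-902) = -1353*sqrt(2)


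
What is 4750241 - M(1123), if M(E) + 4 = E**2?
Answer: 3489116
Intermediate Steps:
M(E) = -4 + E**2
4750241 - M(1123) = 4750241 - (-4 + 1123**2) = 4750241 - (-4 + 1261129) = 4750241 - 1*1261125 = 4750241 - 1261125 = 3489116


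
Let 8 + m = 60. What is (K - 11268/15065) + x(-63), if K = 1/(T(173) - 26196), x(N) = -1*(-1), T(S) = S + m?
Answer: 98596822/391253115 ≈ 0.25200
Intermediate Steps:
m = 52 (m = -8 + 60 = 52)
T(S) = 52 + S (T(S) = S + 52 = 52 + S)
x(N) = 1
K = -1/25971 (K = 1/((52 + 173) - 26196) = 1/(225 - 26196) = 1/(-25971) = -1/25971 ≈ -3.8504e-5)
(K - 11268/15065) + x(-63) = (-1/25971 - 11268/15065) + 1 = -292656293/391253115 + 1 = 98596822/391253115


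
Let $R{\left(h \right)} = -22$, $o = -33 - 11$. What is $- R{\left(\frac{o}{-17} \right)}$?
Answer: $22$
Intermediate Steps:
$o = -44$ ($o = -33 - 11 = -44$)
$- R{\left(\frac{o}{-17} \right)} = \left(-1\right) \left(-22\right) = 22$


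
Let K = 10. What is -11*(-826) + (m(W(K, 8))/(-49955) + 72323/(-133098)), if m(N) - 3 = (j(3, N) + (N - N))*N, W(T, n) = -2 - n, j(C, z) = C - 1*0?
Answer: 60408392318921/6648910590 ≈ 9085.5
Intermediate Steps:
j(C, z) = C (j(C, z) = C + 0 = C)
m(N) = 3 + 3*N (m(N) = 3 + (3 + (N - N))*N = 3 + (3 + 0)*N = 3 + 3*N)
-11*(-826) + (m(W(K, 8))/(-49955) + 72323/(-133098)) = -11*(-826) + ((3 + 3*(-2 - 1*8))/(-49955) + 72323/(-133098)) = 9086 + ((3 + 3*(-2 - 8))*(-1/49955) + 72323*(-1/133098)) = 9086 + ((3 + 3*(-10))*(-1/49955) - 72323/133098) = 9086 + ((3 - 30)*(-1/49955) - 72323/133098) = 9086 + (-27*(-1/49955) - 72323/133098) = 9086 + (27/49955 - 72323/133098) = 9086 - 3609301819/6648910590 = 60408392318921/6648910590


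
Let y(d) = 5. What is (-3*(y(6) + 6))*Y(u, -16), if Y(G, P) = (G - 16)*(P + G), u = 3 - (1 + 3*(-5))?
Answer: -33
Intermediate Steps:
u = 17 (u = 3 - (1 - 15) = 3 - 1*(-14) = 3 + 14 = 17)
Y(G, P) = (-16 + G)*(G + P)
(-3*(y(6) + 6))*Y(u, -16) = (-3*(5 + 6))*(17² - 16*17 - 16*(-16) + 17*(-16)) = (-3*11)*(289 - 272 + 256 - 272) = -33*1 = -33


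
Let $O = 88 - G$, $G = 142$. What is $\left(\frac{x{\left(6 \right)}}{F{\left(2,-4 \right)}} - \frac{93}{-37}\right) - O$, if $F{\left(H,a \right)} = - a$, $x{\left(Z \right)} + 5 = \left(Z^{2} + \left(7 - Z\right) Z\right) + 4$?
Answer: $\frac{9881}{148} \approx 66.764$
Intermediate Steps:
$x{\left(Z \right)} = -1 + Z^{2} + Z \left(7 - Z\right)$ ($x{\left(Z \right)} = -5 + \left(\left(Z^{2} + \left(7 - Z\right) Z\right) + 4\right) = -5 + \left(\left(Z^{2} + Z \left(7 - Z\right)\right) + 4\right) = -5 + \left(4 + Z^{2} + Z \left(7 - Z\right)\right) = -1 + Z^{2} + Z \left(7 - Z\right)$)
$O = -54$ ($O = 88 - 142 = -54$)
$\left(\frac{x{\left(6 \right)}}{F{\left(2,-4 \right)}} - \frac{93}{-37}\right) - O = \left(\frac{-1 + 7 \cdot 6}{\left(-1\right) \left(-4\right)} - \frac{93}{-37}\right) - -54 = \left(\frac{-1 + 42}{4} - - \frac{93}{37}\right) + 54 = \left(41 \cdot \frac{1}{4} + \frac{93}{37}\right) + 54 = \left(\frac{41}{4} + \frac{93}{37}\right) + 54 = \frac{1889}{148} + 54 = \frac{9881}{148}$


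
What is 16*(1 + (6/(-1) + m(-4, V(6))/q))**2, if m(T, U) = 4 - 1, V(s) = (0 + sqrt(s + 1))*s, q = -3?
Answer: 576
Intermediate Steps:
V(s) = s*sqrt(1 + s) (V(s) = (0 + sqrt(1 + s))*s = sqrt(1 + s)*s = s*sqrt(1 + s))
m(T, U) = 3
16*(1 + (6/(-1) + m(-4, V(6))/q))**2 = 16*(1 + (6/(-1) + 3/(-3)))**2 = 16*(1 + (6*(-1) + 3*(-1/3)))**2 = 16*(1 + (-6 - 1))**2 = 16*(1 - 7)**2 = 16*(-6)**2 = 16*36 = 576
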